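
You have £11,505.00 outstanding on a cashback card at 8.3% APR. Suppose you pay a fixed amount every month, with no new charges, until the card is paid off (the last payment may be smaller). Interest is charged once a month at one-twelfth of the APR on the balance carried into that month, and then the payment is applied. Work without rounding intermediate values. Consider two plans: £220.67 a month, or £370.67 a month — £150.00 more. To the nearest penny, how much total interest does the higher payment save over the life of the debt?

Monthly rate r = 8.3%/12 = 0.691667% = 0.00691667.
At £220.67/mo: n = ⌈−ln(1 − rB₀/P)/ln(1+r)⌉ = 65 payments (last £195.40); total interest = total paid − £11,505.00 = £2,813.28.
At £370.67/mo: 36 payments (last £22.49); total interest £1,490.94.
Interest saved = £2,813.28 − £1,490.94 = £1,322.34.

£1,322.34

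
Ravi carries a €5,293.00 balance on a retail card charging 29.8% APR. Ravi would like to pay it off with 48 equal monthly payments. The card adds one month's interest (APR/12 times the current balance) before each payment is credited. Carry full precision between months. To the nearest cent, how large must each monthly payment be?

Monthly rate r = 29.8%/12 = 2.48333% = 0.0248333.
Level-payment amortization: P = B₀·r / (1 − (1+r)^(−n)) = 5293.00·0.0248333 / (1 − 1.02483^(−48)).
Denominator 1 − (1+r)^(−48) = 0.691933587.
P = 131.443 / 0.691933587 ≈ 189.96.

€189.96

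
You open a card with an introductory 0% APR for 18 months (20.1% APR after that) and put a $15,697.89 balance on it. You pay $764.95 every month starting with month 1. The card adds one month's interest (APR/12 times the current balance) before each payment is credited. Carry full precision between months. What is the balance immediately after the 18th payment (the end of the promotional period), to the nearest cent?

$1,928.79

Promo months 1–18 at r₀ = 0%/12 = 0; months 19+ at r₁ = 20.1%/12 = 0.01675.
After month 18 (no interest yet): B = $15,697.89 − 18·$764.95 = $1,928.79.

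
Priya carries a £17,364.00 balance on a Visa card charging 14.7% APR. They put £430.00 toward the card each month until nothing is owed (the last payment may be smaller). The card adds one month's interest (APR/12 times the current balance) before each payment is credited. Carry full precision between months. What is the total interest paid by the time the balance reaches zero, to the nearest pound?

£6,741

Monthly rate r = 14.7%/12 = 1.225% = 0.01225.
Payoff takes n = ⌈−ln(1 − rB₀/P)/ln(1+r)⌉ = ⌈56.059⌉ = 57 payments; the last is £25.41.
Total paid = 56·£430.00 + £25.41 = £24,105.41.
Total interest = total paid − principal = £24,105.41 − £17,364.00 = £6,741.41.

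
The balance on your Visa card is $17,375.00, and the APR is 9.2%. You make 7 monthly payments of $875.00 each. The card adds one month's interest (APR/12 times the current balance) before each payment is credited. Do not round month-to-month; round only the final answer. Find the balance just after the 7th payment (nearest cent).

$12,061.49

Monthly rate r = 9.2%/12 = 0.766667% = 0.00766667.
Each month: B ← B·(1+r) − $875.00.
Month 1: interest $133.21; balance after payment $16,633.21.
Month 2: interest $127.52; balance after payment $15,885.73.
Month 3: interest $121.79; balance after payment $15,132.52.
Month 4: interest $116.02; balance after payment $14,373.54.
Month 5: interest $110.20; balance after payment $13,608.73.
Month 6: interest $104.33; balance after payment $12,838.07.
Month 7: interest $98.43; balance after payment $12,061.49.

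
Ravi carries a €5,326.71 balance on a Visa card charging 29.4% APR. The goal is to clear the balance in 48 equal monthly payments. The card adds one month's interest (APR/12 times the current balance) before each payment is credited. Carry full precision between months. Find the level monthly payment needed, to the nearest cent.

Monthly rate r = 29.4%/12 = 2.45% = 0.0245.
Level-payment amortization: P = B₀·r / (1 − (1+r)^(−n)) = 5326.71·0.0245 / (1 − 1.0245^(−48)).
Denominator 1 − (1+r)^(−48) = 0.687085428.
P = 130.504 / 0.687085428 ≈ 189.94.

€189.94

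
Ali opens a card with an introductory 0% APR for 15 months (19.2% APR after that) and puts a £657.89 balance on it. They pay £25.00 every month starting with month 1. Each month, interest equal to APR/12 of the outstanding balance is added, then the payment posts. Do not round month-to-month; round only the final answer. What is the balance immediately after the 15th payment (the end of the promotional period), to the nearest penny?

Promo months 1–15 at r₀ = 0%/12 = 0; months 16+ at r₁ = 19.2%/12 = 0.016.
After month 15 (no interest yet): B = £657.89 − 15·£25.00 = £282.89.

£282.89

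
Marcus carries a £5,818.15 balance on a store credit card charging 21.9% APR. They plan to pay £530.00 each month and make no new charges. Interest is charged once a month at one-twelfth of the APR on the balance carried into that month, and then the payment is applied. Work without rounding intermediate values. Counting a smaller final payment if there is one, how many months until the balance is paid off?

Monthly rate r = 21.9%/12 = 1.825% = 0.01825.
Recurrence: B ← B·(1+r) − £530.00.
Month 1: interest £106.18; balance after payment £5,394.33.
Month 2: interest £98.45; balance after payment £4,962.78.
Closed form: n = −ln(1 − rB₀/P)/ln(1+r) = −ln(0.79966)/ln(1.01825) ≈ 12.362, so the balance reaches zero during payment 13.

13 months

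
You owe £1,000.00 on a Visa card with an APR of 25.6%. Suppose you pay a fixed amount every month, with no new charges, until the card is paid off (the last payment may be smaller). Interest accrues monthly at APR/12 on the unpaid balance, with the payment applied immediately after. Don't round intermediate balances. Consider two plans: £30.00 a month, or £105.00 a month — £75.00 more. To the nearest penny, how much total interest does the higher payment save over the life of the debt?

Monthly rate r = 25.6%/12 = 2.13333% = 0.0213333.
At £30.00/mo: n = ⌈−ln(1 − rB₀/P)/ln(1+r)⌉ = 59 payments (last £24.77); total interest = total paid − £1,000.00 = £764.77.
At £105.00/mo: 11 payments (last £79.94); total interest £129.94.
Interest saved = £764.77 − £129.94 = £634.83.

£634.83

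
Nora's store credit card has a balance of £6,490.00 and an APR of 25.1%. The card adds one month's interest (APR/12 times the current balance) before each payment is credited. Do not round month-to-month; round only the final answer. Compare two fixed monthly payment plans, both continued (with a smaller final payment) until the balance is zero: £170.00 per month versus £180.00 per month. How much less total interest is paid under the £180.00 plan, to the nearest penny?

£956.58

Monthly rate r = 25.1%/12 = 2.09167% = 0.0209167.
At £170.00/mo: n = ⌈−ln(1 − rB₀/P)/ln(1+r)⌉ = 78 payments (last £67.08); total interest = total paid − £6,490.00 = £6,667.08.
At £180.00/mo: 68 payments (last £140.50); total interest £5,710.50.
Interest saved = £6,667.08 − £5,710.50 = £956.58.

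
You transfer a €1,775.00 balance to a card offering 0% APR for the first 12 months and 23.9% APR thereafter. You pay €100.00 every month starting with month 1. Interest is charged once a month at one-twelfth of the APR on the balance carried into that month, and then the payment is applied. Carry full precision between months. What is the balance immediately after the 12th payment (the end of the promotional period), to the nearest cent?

€575.00

Promo months 1–12 at r₀ = 0%/12 = 0; months 13+ at r₁ = 23.9%/12 = 0.0199167.
After month 12 (no interest yet): B = €1,775.00 − 12·€100.00 = €575.00.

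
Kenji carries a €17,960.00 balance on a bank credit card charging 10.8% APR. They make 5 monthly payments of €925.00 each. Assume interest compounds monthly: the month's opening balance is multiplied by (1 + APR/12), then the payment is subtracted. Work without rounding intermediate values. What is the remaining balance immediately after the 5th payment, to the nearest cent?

€14,073.88

Monthly rate r = 10.8%/12 = 0.9% = 0.009.
Each month: B ← B·(1+r) − €925.00.
Month 1: interest €161.64; balance after payment €17,196.64.
Month 2: interest €154.77; balance after payment €16,426.41.
Month 3: interest €147.84; balance after payment €15,649.25.
Month 4: interest €140.84; balance after payment €14,865.09.
Month 5: interest €133.79; balance after payment €14,073.88.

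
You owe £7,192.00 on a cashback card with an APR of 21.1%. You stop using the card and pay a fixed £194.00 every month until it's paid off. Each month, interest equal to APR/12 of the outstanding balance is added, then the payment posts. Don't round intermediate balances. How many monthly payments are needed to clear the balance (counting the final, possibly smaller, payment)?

Monthly rate r = 21.1%/12 = 1.75833% = 0.0175833.
Recurrence: B ← B·(1+r) − £194.00.
Month 1: interest £126.46; balance after payment £7,124.46.
Month 2: interest £125.27; balance after payment £7,055.73.
Closed form: n = −ln(1 − rB₀/P)/ln(1+r) = −ln(0.34815)/ln(1.01758) ≈ 60.533, so the balance reaches zero during payment 61.

61 months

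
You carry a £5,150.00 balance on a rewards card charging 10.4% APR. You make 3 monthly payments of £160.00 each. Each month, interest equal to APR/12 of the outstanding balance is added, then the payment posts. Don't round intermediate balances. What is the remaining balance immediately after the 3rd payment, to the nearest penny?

£4,800.89

Monthly rate r = 10.4%/12 = 0.866667% = 0.00866667.
Each month: B ← B·(1+r) − £160.00.
Month 1: interest £44.63; balance after payment £5,034.63.
Month 2: interest £43.63; balance after payment £4,918.27.
Month 3: interest £42.62; balance after payment £4,800.89.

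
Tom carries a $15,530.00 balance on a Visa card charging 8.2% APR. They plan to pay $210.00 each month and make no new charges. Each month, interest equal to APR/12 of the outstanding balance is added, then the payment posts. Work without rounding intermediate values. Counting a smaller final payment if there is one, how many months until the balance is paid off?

Monthly rate r = 8.2%/12 = 0.683333% = 0.00683333.
Recurrence: B ← B·(1+r) − $210.00.
Month 1: interest $106.12; balance after payment $15,426.12.
Month 2: interest $105.41; balance after payment $15,321.53.
Closed form: n = −ln(1 − rB₀/P)/ln(1+r) = −ln(0.49466)/ln(1.00683) ≈ 103.359, so the balance reaches zero during payment 104.

104 months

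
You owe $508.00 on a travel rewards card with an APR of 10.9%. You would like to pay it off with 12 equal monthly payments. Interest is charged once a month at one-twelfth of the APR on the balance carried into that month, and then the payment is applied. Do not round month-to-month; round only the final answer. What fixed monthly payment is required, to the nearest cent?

$44.87

Monthly rate r = 10.9%/12 = 0.908333% = 0.00908333.
Level-payment amortization: P = B₀·r / (1 − (1+r)^(−n)) = 508.00·0.00908333 / (1 − 1.00908^(−12)).
Denominator 1 − (1+r)^(−12) = 0.102828225.
P = 4.61433 / 0.102828225 ≈ 44.87.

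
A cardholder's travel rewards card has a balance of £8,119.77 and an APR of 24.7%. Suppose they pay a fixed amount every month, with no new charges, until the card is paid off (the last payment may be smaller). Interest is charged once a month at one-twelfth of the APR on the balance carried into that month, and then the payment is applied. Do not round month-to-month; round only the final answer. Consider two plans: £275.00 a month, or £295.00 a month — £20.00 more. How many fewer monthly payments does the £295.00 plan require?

Monthly rate r = 24.7%/12 = 2.05833% = 0.0205833.
At £275.00/mo: n = ⌈−ln(1 − rB₀/P)/ln(1+r)⌉ = 46 payments (last £256.84); total interest = total paid − £8,119.77 = £4,512.07.
At £295.00/mo: 42 payments (last £9.18); total interest £3,984.41.
Payments saved = 46 − 42 = 4.

4 fewer payments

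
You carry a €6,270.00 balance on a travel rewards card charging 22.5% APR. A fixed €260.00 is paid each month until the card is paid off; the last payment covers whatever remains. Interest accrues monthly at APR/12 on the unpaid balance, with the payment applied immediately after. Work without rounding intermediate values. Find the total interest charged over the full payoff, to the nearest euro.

€2,153

Monthly rate r = 22.5%/12 = 1.875% = 0.01875.
Payoff takes n = ⌈−ln(1 − rB₀/P)/ln(1+r)⌉ = ⌈32.395⌉ = 33 payments; the last is €103.23.
Total paid = 32·€260.00 + €103.23 = €8,423.23.
Total interest = total paid − principal = €8,423.23 − €6,270.00 = €2,153.23.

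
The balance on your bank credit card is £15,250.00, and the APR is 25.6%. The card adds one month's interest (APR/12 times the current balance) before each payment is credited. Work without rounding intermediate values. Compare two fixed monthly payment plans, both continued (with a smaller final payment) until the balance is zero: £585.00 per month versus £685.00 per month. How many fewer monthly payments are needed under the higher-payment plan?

Monthly rate r = 25.6%/12 = 2.13333% = 0.0213333.
At £585.00/mo: n = ⌈−ln(1 − rB₀/P)/ln(1+r)⌉ = 39 payments (last £280.68); total interest = total paid − £15,250.00 = £7,260.68.
At £685.00/mo: 31 payments (last £357.86); total interest £5,657.86.
Payments saved = 39 − 31 = 8.

8 fewer payments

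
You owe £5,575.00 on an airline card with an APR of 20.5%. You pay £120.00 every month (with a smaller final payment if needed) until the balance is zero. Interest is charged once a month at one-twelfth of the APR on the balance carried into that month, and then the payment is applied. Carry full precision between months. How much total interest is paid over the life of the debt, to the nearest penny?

Monthly rate r = 20.5%/12 = 1.70833% = 0.0170833.
Payoff takes n = ⌈−ln(1 − rB₀/P)/ln(1+r)⌉ = ⌈93.172⌉ = 94 payments; the last is £20.78.
Total paid = 93·£120.00 + £20.78 = £11,180.78.
Total interest = total paid − principal = £11,180.78 − £5,575.00 = £5,605.78.

£5,605.78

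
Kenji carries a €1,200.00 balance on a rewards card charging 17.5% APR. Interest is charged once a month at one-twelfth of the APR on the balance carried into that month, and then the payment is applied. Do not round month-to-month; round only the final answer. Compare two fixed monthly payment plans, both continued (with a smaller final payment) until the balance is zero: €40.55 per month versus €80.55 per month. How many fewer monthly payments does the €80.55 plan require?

23 fewer payments

Monthly rate r = 17.5%/12 = 1.45833% = 0.0145833.
At €40.55/mo: n = ⌈−ln(1 − rB₀/P)/ln(1+r)⌉ = 40 payments (last €0.64); total interest = total paid − €1,200.00 = €382.09.
At €80.55/mo: 17 payments (last €74.05); total interest €162.85.
Payments saved = 40 − 17 = 23.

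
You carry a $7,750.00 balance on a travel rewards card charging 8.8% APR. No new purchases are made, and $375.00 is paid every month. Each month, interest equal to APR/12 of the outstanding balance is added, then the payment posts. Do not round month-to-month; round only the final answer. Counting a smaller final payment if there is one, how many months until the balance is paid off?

Monthly rate r = 8.8%/12 = 0.733333% = 0.00733333.
Recurrence: B ← B·(1+r) − $375.00.
Month 1: interest $56.83; balance after payment $7,431.83.
Month 2: interest $54.50; balance after payment $7,111.33.
Closed form: n = −ln(1 − rB₀/P)/ln(1+r) = −ln(0.84844)/ln(1.00733) ≈ 22.494, so the balance reaches zero during payment 23.

23 months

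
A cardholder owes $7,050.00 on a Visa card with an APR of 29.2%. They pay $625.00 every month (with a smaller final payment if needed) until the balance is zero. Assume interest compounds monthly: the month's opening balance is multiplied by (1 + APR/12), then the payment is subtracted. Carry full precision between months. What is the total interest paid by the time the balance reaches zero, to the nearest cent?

$1,293.01

Monthly rate r = 29.2%/12 = 2.43333% = 0.0243333.
Payoff takes n = ⌈−ln(1 − rB₀/P)/ln(1+r)⌉ = ⌈13.346⌉ = 14 payments; the last is $218.01.
Total paid = 13·$625.00 + $218.01 = $8,343.01.
Total interest = total paid − principal = $8,343.01 − $7,050.00 = $1,293.01.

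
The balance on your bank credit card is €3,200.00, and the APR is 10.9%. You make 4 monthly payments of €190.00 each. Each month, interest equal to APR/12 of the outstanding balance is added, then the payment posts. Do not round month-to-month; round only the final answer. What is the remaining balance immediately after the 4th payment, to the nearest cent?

Monthly rate r = 10.9%/12 = 0.908333% = 0.00908333.
Each month: B ← B·(1+r) − €190.00.
Month 1: interest €29.07; balance after payment €3,039.07.
Month 2: interest €27.60; balance after payment €2,876.67.
Month 3: interest €26.13; balance after payment €2,712.80.
Month 4: interest €24.64; balance after payment €2,547.44.

€2,547.44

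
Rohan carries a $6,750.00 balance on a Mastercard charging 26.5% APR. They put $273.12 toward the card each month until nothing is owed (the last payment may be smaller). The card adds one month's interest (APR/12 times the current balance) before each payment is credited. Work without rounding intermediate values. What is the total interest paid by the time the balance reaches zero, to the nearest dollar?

Monthly rate r = 26.5%/12 = 2.20833% = 0.0220833.
Payoff takes n = ⌈−ln(1 − rB₀/P)/ln(1+r)⌉ = ⌈36.129⌉ = 37 payments; the last is $35.56.
Total paid = 36·$273.12 + $35.56 = $9,867.88.
Total interest = total paid − principal = $9,867.88 − $6,750.00 = $3,117.88.

$3,118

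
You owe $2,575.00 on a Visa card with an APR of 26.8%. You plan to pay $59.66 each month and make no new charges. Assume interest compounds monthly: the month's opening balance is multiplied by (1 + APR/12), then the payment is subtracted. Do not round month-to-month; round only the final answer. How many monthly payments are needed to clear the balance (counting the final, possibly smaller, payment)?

Monthly rate r = 26.8%/12 = 2.23333% = 0.0223333.
Recurrence: B ← B·(1+r) − $59.66.
Month 1: interest $57.51; balance after payment $2,572.85.
Month 2: interest $57.46; balance after payment $2,570.65.
Closed form: n = −ln(1 − rB₀/P)/ln(1+r) = −ln(0.036065)/ln(1.02233) ≈ 150.420, so the balance reaches zero during payment 151.

151 payments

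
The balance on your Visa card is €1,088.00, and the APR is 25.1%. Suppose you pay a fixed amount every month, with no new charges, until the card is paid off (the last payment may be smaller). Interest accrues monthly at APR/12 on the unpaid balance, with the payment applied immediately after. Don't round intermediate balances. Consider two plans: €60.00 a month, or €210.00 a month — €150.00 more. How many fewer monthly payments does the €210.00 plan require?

Monthly rate r = 25.1%/12 = 2.09167% = 0.0209167.
At €60.00/mo: n = ⌈−ln(1 − rB₀/P)/ln(1+r)⌉ = 24 payments (last €2.25); total interest = total paid − €1,088.00 = €294.25.
At €210.00/mo: 6 payments (last €114.13); total interest €76.13.
Payments saved = 24 − 6 = 18.

18 fewer payments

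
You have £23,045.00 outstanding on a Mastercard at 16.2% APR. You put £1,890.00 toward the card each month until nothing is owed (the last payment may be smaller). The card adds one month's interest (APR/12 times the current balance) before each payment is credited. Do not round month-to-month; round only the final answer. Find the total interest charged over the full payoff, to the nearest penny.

Monthly rate r = 16.2%/12 = 1.35% = 0.0135.
Payoff takes n = ⌈−ln(1 − rB₀/P)/ln(1+r)⌉ = ⌈13.412⌉ = 14 payments; the last is £782.10.
Total paid = 13·£1,890.00 + £782.10 = £25,352.10.
Total interest = total paid − principal = £25,352.10 − £23,045.00 = £2,307.10.

£2,307.10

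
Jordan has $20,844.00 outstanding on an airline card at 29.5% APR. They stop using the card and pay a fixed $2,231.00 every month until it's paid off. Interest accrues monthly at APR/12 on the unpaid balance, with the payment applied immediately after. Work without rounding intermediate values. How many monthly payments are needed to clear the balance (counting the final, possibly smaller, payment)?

11 months

Monthly rate r = 29.5%/12 = 2.45833% = 0.0245833.
Recurrence: B ← B·(1+r) − $2,231.00.
Month 1: interest $512.41; balance after payment $19,125.42.
Month 2: interest $470.17; balance after payment $17,364.58.
Closed form: n = −ln(1 − rB₀/P)/ln(1+r) = −ln(0.77032)/ln(1.02458) ≈ 10.745, so the balance reaches zero during payment 11.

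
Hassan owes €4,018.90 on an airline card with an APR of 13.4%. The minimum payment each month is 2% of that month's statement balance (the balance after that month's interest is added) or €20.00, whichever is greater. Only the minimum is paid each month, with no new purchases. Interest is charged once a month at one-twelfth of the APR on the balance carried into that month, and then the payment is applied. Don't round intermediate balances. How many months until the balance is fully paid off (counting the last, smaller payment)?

227 months

Monthly rate r = 13.4%/12 = 1.11667% = 0.0111667.
While 2% of the post-interest balance exceeds €20.00, each month B ← (B·(1+r))·(1 − 0.02), i.e. B shrinks by the factor (1+r)·0.98 = 0.99094.
This holds for months 1–155. Entering month 156 the balance is €981.01; 2% of the post-interest balance is now below €20.00, so the flat €20.00 minimum applies from here.
From month 156 a fixed €20.00 at rate r clears €981.01 in 72 more payments. Total: 155 + 72 = 227 months.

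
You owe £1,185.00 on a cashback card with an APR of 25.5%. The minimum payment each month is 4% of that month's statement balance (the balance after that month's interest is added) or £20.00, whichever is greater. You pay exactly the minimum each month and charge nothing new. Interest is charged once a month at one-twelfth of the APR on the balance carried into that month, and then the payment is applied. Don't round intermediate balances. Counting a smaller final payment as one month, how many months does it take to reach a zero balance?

Monthly rate r = 25.5%/12 = 2.125% = 0.02125.
While 4% of the post-interest balance exceeds £20.00, each month B ← (B·(1+r))·(1 − 0.04), i.e. B shrinks by the factor (1+r)·0.96 = 0.9804.
This holds for months 1–45. Entering month 46 the balance is £486.26; 4% of the post-interest balance is now below £20.00, so the flat £20.00 minimum applies from here.
From month 46 a fixed £20.00 at rate r clears £486.26 in 35 more payments. Total: 45 + 35 = 80 months.

80 months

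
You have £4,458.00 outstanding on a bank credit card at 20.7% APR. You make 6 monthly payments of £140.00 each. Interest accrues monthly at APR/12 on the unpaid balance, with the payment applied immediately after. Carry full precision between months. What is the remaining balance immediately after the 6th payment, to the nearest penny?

£4,062.70

Monthly rate r = 20.7%/12 = 1.725% = 0.01725.
Each month: B ← B·(1+r) − £140.00.
Month 1: interest £76.90; balance after payment £4,394.90.
Month 2: interest £75.81; balance after payment £4,330.71.
Month 3: interest £74.70; balance after payment £4,265.42.
Month 4: interest £73.58; balance after payment £4,199.00.
Month 5: interest £72.43; balance after payment £4,131.43.
Month 6: interest £71.27; balance after payment £4,062.70.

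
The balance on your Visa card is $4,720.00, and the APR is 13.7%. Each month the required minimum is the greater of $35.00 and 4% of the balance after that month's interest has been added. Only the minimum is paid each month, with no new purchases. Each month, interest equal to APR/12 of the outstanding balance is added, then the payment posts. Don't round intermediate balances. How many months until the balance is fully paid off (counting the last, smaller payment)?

87 months

Monthly rate r = 13.7%/12 = 1.14167% = 0.0114167.
While 4% of the post-interest balance exceeds $35.00, each month B ← (B·(1+r))·(1 − 0.04), i.e. B shrinks by the factor (1+r)·0.96 = 0.97096.
This holds for months 1–58. Entering month 59 the balance is $854.32; 4% of the post-interest balance is now below $35.00, so the flat $35.00 minimum applies from here.
From month 59 a fixed $35.00 at rate r clears $854.32 in 29 more payments. Total: 58 + 29 = 87 months.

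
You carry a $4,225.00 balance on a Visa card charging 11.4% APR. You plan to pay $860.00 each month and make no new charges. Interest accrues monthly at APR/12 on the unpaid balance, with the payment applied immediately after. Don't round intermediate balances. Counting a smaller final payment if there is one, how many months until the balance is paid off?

Monthly rate r = 11.4%/12 = 0.95% = 0.0095.
Recurrence: B ← B·(1+r) − $860.00.
Month 1: interest $40.14; balance after payment $3,405.14.
Month 2: interest $32.35; balance after payment $2,577.49.
Month 3: interest $24.49; balance after payment $1,741.97.
Month 4: interest $16.55; balance after payment $898.52.
Month 5: interest $8.54; balance after payment $47.06.
Month 6: interest $0.45; balance after payment $0.00.

6 months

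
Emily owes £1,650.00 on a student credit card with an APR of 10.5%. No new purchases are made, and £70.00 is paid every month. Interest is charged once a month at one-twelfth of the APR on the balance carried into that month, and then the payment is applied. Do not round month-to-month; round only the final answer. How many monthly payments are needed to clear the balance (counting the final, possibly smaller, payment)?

Monthly rate r = 10.5%/12 = 0.875% = 0.00875.
Recurrence: B ← B·(1+r) − £70.00.
Month 1: interest £14.44; balance after payment £1,594.44.
Month 2: interest £13.95; balance after payment £1,538.39.
Closed form: n = −ln(1 − rB₀/P)/ln(1+r) = −ln(0.79375)/ln(1.00875) ≈ 26.514, so the balance reaches zero during payment 27.

27 payments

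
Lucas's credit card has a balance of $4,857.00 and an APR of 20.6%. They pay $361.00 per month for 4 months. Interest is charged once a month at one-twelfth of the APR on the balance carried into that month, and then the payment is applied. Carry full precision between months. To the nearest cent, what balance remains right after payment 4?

$3,717.59

Monthly rate r = 20.6%/12 = 1.71667% = 0.0171667.
Each month: B ← B·(1+r) − $361.00.
Month 1: interest $83.38; balance after payment $4,579.38.
Month 2: interest $78.61; balance after payment $4,296.99.
Month 3: interest $73.77; balance after payment $4,009.76.
Month 4: interest $68.83; balance after payment $3,717.59.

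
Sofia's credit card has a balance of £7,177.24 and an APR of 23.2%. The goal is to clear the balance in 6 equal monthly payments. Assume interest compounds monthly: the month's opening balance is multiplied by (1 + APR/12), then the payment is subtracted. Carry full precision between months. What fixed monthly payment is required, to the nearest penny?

£1,278.44

Monthly rate r = 23.2%/12 = 1.93333% = 0.0193333.
Level-payment amortization: P = B₀·r / (1 − (1+r)^(−n)) = 7177.24·0.0193333 / (1 − 1.01933^(−6)).
Denominator 1 − (1+r)^(−6) = 0.108538397.
P = 138.76 / 0.108538397 ≈ 1278.44.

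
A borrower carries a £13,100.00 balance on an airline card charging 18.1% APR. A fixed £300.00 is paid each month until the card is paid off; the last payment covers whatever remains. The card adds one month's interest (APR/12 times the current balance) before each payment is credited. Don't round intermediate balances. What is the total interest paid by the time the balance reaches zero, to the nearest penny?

£8,438.71

Monthly rate r = 18.1%/12 = 1.50833% = 0.0150833.
Payoff takes n = ⌈−ln(1 − rB₀/P)/ln(1+r)⌉ = ⌈71.794⌉ = 72 payments; the last is £238.71.
Total paid = 71·£300.00 + £238.71 = £21,538.71.
Total interest = total paid − principal = £21,538.71 − £13,100.00 = £8,438.71.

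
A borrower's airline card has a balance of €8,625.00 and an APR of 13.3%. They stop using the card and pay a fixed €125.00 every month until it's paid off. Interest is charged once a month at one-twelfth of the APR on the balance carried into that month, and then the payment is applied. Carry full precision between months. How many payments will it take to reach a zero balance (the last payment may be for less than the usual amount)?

132 payments

Monthly rate r = 13.3%/12 = 1.10833% = 0.0110833.
Recurrence: B ← B·(1+r) − €125.00.
Month 1: interest €95.59; balance after payment €8,595.59.
Month 2: interest €95.27; balance after payment €8,565.86.
Closed form: n = −ln(1 − rB₀/P)/ln(1+r) = −ln(0.23525)/ln(1.01108) ≈ 131.288, so the balance reaches zero during payment 132.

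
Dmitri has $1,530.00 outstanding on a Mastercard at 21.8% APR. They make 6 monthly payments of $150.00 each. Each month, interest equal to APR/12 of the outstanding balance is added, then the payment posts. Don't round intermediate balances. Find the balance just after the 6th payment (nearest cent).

Monthly rate r = 21.8%/12 = 1.81667% = 0.0181667.
Each month: B ← B·(1+r) − $150.00.
Month 1: interest $27.80; balance after payment $1,407.80.
Month 2: interest $25.57; balance after payment $1,283.37.
Month 3: interest $23.31; balance after payment $1,156.68.
Month 4: interest $21.01; balance after payment $1,027.70.
Month 5: interest $18.67; balance after payment $896.37.
Month 6: interest $16.28; balance after payment $762.65.

$762.65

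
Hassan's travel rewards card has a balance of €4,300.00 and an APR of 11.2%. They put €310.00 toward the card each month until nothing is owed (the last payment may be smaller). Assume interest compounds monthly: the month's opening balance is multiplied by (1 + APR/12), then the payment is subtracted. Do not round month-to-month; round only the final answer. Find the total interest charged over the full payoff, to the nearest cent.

Monthly rate r = 11.2%/12 = 0.933333% = 0.00933333.
Payoff takes n = ⌈−ln(1 − rB₀/P)/ln(1+r)⌉ = ⌈14.924⌉ = 15 payments; the last is €286.53.
Total paid = 14·€310.00 + €286.53 = €4,626.53.
Total interest = total paid − principal = €4,626.53 − €4,300.00 = €326.53.

€326.53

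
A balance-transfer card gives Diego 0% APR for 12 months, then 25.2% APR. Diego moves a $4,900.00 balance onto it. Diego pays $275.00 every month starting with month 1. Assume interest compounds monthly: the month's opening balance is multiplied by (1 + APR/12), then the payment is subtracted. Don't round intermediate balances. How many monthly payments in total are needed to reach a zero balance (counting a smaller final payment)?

Promo months 1–12 at r₀ = 0%/12 = 0; months 13+ at r₁ = 25.2%/12 = 0.021.
After month 12 (no interest yet): B = $4,900.00 − 12·$275.00 = $1,600.00.
Then at r₁ with $275.00/mo: n₂ = −ln(1 − r₁·B/P)/ln(1+r₁) ≈ 6.27 → 7 more payments.

19 payments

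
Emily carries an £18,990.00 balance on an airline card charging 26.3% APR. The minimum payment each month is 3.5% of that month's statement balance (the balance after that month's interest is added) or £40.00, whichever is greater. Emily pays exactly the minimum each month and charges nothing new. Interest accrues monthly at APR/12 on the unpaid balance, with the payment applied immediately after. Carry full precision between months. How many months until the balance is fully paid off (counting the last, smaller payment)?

Monthly rate r = 26.3%/12 = 2.19167% = 0.0219167.
While 3.5% of the post-interest balance exceeds £40.00, each month B ← (B·(1+r))·(1 − 0.035), i.e. B shrinks by the factor (1+r)·0.965 = 0.98615.
This holds for months 1–204. Entering month 205 the balance is £1,103.71; 3.5% of the post-interest balance is now below £40.00, so the flat £40.00 minimum applies from here.
From month 205 a fixed £40.00 at rate r clears £1,103.71 in 43 more payments. Total: 204 + 43 = 247 months.

247 months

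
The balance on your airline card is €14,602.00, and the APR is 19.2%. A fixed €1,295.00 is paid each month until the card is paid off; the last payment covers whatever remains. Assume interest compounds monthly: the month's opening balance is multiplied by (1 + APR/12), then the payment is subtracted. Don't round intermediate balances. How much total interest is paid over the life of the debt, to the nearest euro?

Monthly rate r = 19.2%/12 = 1.6% = 0.016.
Payoff takes n = ⌈−ln(1 − rB₀/P)/ln(1+r)⌉ = ⌈12.534⌉ = 13 payments; the last is €693.72.
Total paid = 12·€1,295.00 + €693.72 = €16,233.72.
Total interest = total paid − principal = €16,233.72 − €14,602.00 = €1,631.72.

€1,632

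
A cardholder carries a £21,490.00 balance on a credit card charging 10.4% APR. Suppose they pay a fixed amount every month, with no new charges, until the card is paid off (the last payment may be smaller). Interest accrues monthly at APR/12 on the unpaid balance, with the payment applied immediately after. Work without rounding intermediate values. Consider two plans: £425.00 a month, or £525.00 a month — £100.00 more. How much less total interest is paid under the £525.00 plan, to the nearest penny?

Monthly rate r = 10.4%/12 = 0.866667% = 0.00866667.
At £425.00/mo: n = ⌈−ln(1 − rB₀/P)/ln(1+r)⌉ = 67 payments (last £351.06); total interest = total paid − £21,490.00 = £6,911.06.
At £525.00/mo: 51 payments (last £405.57); total interest £5,165.57.
Interest saved = £6,911.06 − £5,165.57 = £1,745.49.

£1,745.49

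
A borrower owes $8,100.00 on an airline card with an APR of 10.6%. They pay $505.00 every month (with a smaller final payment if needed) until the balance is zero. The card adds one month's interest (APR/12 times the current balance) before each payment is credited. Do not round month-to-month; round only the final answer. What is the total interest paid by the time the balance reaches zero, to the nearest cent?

$673.56

Monthly rate r = 10.6%/12 = 0.883333% = 0.00883333.
Payoff takes n = ⌈−ln(1 − rB₀/P)/ln(1+r)⌉ = ⌈17.372⌉ = 18 payments; the last is $188.56.
Total paid = 17·$505.00 + $188.56 = $8,773.56.
Total interest = total paid − principal = $8,773.56 − $8,100.00 = $673.56.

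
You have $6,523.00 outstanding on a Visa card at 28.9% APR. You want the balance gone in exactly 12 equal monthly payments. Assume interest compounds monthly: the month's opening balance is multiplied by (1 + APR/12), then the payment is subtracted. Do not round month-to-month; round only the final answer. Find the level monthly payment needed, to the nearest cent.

Monthly rate r = 28.9%/12 = 2.40833% = 0.0240833.
Level-payment amortization: P = B₀·r / (1 − (1+r)^(−n)) = 6523.00·0.0240833 / (1 − 1.02408^(−12)).
Denominator 1 − (1+r)^(−12) = 0.248417911.
P = 157.096 / 0.248417911 ≈ 632.38.

$632.38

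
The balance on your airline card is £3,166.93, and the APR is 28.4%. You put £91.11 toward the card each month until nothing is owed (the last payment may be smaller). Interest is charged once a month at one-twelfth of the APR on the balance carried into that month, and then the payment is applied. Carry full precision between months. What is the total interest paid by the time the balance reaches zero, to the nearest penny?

Monthly rate r = 28.4%/12 = 2.36667% = 0.0236667.
Payoff takes n = ⌈−ln(1 − rB₀/P)/ln(1+r)⌉ = ⌈73.942⌉ = 74 payments; the last is £85.87.
Total paid = 73·£91.11 + £85.87 = £6,736.90.
Total interest = total paid − principal = £6,736.90 − £3,166.93 = £3,569.97.

£3,569.97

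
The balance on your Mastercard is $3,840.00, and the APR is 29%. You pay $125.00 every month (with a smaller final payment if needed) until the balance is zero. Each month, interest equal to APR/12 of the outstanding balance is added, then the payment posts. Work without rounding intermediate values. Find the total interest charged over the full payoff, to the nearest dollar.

Monthly rate r = 29%/12 = 2.41667% = 0.0241667.
Payoff takes n = ⌈−ln(1 − rB₀/P)/ln(1+r)⌉ = ⌈56.800⌉ = 57 payments; the last is $100.26.
Total paid = 56·$125.00 + $100.26 = $7,100.26.
Total interest = total paid − principal = $7,100.26 − $3,840.00 = $3,260.26.

$3,260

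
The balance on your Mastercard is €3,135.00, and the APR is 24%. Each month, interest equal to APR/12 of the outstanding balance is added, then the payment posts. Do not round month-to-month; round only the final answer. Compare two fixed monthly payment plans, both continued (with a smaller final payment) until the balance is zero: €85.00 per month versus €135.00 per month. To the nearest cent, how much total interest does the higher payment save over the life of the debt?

€1,486.27

Monthly rate r = 24%/12 = 2% = 0.02.
At €85.00/mo: n = ⌈−ln(1 − rB₀/P)/ln(1+r)⌉ = 68 payments (last €48.66); total interest = total paid − €3,135.00 = €2,608.66.
At €135.00/mo: 32 payments (last €72.39); total interest €1,122.39.
Interest saved = €2,608.66 − €1,122.39 = €1,486.27.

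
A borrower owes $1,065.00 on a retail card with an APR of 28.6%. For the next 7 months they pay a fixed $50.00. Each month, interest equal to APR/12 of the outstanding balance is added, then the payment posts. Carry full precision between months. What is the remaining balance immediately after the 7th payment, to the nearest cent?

Monthly rate r = 28.6%/12 = 2.38333% = 0.0238333.
Each month: B ← B·(1+r) − $50.00.
Month 1: interest $25.38; balance after payment $1,040.38.
Month 2: interest $24.80; balance after payment $1,015.18.
Month 3: interest $24.20; balance after payment $989.37.
Month 4: interest $23.58; balance after payment $962.95.
Month 5: interest $22.95; balance after payment $935.90.
Month 6: interest $22.31; balance after payment $908.21.
Month 7: interest $21.65; balance after payment $879.86.

$879.86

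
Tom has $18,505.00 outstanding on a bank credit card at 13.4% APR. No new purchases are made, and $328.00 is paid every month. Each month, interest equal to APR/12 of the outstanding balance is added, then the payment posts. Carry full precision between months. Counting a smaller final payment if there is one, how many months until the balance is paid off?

90 months

Monthly rate r = 13.4%/12 = 1.11667% = 0.0111667.
Recurrence: B ← B·(1+r) − $328.00.
Month 1: interest $206.64; balance after payment $18,383.64.
Month 2: interest $205.28; balance after payment $18,260.92.
Closed form: n = −ln(1 − rB₀/P)/ln(1+r) = −ln(0.37)/ln(1.01117) ≈ 89.533, so the balance reaches zero during payment 90.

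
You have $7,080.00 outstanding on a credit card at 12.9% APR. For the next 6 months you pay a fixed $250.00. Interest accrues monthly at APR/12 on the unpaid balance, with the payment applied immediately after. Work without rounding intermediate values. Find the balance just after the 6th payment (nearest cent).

Monthly rate r = 12.9%/12 = 1.075% = 0.01075.
Each month: B ← B·(1+r) − $250.00.
Month 1: interest $76.11; balance after payment $6,906.11.
Month 2: interest $74.24; balance after payment $6,730.35.
Month 3: interest $72.35; balance after payment $6,552.70.
Month 4: interest $70.44; balance after payment $6,373.14.
Month 5: interest $68.51; balance after payment $6,191.65.
Month 6: interest $66.56; balance after payment $6,008.22.

$6,008.22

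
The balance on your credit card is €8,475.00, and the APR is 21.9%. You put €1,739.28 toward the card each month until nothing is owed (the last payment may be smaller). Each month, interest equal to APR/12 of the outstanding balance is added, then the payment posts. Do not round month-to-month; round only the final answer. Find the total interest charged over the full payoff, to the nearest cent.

Monthly rate r = 21.9%/12 = 1.825% = 0.01825.
Payoff takes n = ⌈−ln(1 − rB₀/P)/ln(1+r)⌉ = ⌈5.150⌉ = 6 payments; the last is €262.12.
Total paid = 5·€1,739.28 + €262.12 = €8,958.52.
Total interest = total paid − principal = €8,958.52 − €8,475.00 = €483.52.

€483.52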